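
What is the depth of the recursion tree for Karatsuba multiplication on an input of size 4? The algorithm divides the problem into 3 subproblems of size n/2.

For divide and conquer with division factor 2:

Problem sizes at each level:
Level 0: 4
Level 1: 2
Level 2: 1

The root is level 0 and the size-1 base case is level 2 (the tree spans levels 0 through 2, i.e. 3 levels counting the root), so the depth is the number of divisions: log_2(4) = 2

The recursion tree depth is log_2(4) = 2. At each level, the problem size is divided by 2, so it takes 2 divisions to reduce to a base case of size 1. The algorithm makes 3 recursive calls at each level.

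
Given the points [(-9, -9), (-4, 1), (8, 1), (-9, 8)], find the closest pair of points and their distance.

Computing all pairwise distances among 4 points:

d((-9, -9), (-4, 1)) = 11.1803
d((-9, -9), (8, 1)) = 19.7231
d((-9, -9), (-9, 8)) = 17.0
d((-4, 1), (8, 1)) = 12.0
d((-4, 1), (-9, 8)) = 8.6023 <-- minimum
d((8, 1), (-9, 8)) = 18.3848

Closest pair: (-4, 1) and (-9, 8) with distance 8.6023

The closest pair is (-4, 1) and (-9, 8) with Euclidean distance 8.6023. For 4 points, brute-force pairwise comparison is shown above. For large n, the divide-and-conquer algorithm (sort by x, recurse on halves, check the dividing strip) achieves O(n log n).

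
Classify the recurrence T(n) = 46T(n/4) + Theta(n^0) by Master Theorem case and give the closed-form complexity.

Master Theorem for T(n) = 46T(n/4) + O(n^0):

a = 46, b = 4, c = 0
log_b(a) = log_4(46) = 2.7618

Case 1: c = 0 < log_4(46) = 2.7618
T(n) = O(n^(log_4 46))

For T(n) = 46T(n/4) + O(n^0): log_4(46) = 2.7618. This is Case 1 of the Master Theorem (c < log_b(a), work dominated by leaves), giving O(n^(log_4 46)).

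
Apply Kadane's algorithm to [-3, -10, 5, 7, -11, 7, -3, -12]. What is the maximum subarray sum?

Using Kadane's algorithm on [-3, -10, 5, 7, -11, 7, -3, -12]:

Scanning through the array:
Position 1 (value -10): max_ending_here = -10, max_so_far = -3
Position 2 (value 5): max_ending_here = 5, max_so_far = 5
Position 3 (value 7): max_ending_here = 12, max_so_far = 12
Position 4 (value -11): max_ending_here = 1, max_so_far = 12
Position 5 (value 7): max_ending_here = 8, max_so_far = 12
Position 6 (value -3): max_ending_here = 5, max_so_far = 12
Position 7 (value -12): max_ending_here = -7, max_so_far = 12

Maximum subarray: [5, 7]
Maximum sum: 12

The maximum subarray is [5, 7] with sum 12. This subarray runs from index 2 to index 3.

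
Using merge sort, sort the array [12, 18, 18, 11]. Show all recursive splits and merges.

Merge sort trace:

Split: [12, 18, 18, 11] -> [12, 18] and [18, 11]
  Split: [12, 18] -> [12] and [18]
  Merge: [12] + [18] -> [12, 18]
  Split: [18, 11] -> [18] and [11]
  Merge: [18] + [11] -> [11, 18]
Merge: [12, 18] + [11, 18] -> [11, 12, 18, 18]

Final sorted array: [11, 12, 18, 18]

The merge sort proceeds by recursively splitting the array and merging sorted halves.
After all merges, the sorted array is [11, 12, 18, 18].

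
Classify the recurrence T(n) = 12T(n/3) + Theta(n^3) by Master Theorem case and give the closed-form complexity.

Master Theorem for T(n) = 12T(n/3) + O(n^3):

a = 12, b = 3, c = 3
log_b(a) = log_3(12) = 2.2619

Case 3: c = 3 > log_3(12) = 2.2619
T(n) = O(n^3) = O(n^3)

For T(n) = 12T(n/3) + O(n^3): log_3(12) = 2.2619. This is Case 3 of the Master Theorem (c > log_b(a), work dominated by root), giving O(n^3).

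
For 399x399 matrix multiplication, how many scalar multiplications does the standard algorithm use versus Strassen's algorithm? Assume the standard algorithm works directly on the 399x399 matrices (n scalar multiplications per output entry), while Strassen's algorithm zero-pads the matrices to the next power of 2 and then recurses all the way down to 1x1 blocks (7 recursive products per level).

Matrix multiplication for 399x399 matrices:

Strassen's algorithm requires power-of-2 dimensions. Pad 399x399 to 512x512 (next power of 2).

Standard algorithm: 399^3 = 63521199 multiplications
Strassen's algorithm: 7^(log2(512)) = 7^9 = 40353607 multiplications
Savings: 63521199 - 40353607 = 23167592 multiplications

Standard: 63521199 multiplications (399^3). Strassen: 40353607 multiplications (7^9, after padding to 512x512). Strassen reduces 8 recursive multiplications to 7 at each level.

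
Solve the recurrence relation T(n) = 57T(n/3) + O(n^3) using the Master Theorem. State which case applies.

Master Theorem for T(n) = 57T(n/3) + O(n^3):

a = 57, b = 3, c = 3
log_b(a) = log_3(57) = 3.6801

Case 1: c = 3 < log_3(57) = 3.6801
T(n) = O(n^(log_3 57))

For T(n) = 57T(n/3) + O(n^3): log_3(57) = 3.6801. This is Case 1 of the Master Theorem (c < log_b(a), work dominated by leaves), giving O(n^(log_3 57)).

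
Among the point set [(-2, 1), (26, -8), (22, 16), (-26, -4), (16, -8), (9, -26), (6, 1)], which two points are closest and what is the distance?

Computing all pairwise distances among 7 points:

d((-2, 1), (26, -8)) = 29.4109
d((-2, 1), (22, 16)) = 28.3019
d((-2, 1), (-26, -4)) = 24.5153
d((-2, 1), (16, -8)) = 20.1246
d((-2, 1), (9, -26)) = 29.1548
d((-2, 1), (6, 1)) = 8.0 <-- minimum
d((26, -8), (22, 16)) = 24.3311
d((26, -8), (-26, -4)) = 52.1536
d((26, -8), (16, -8)) = 10.0
d((26, -8), (9, -26)) = 24.7588
d((26, -8), (6, 1)) = 21.9317
d((22, 16), (-26, -4)) = 52.0
d((22, 16), (16, -8)) = 24.7386
d((22, 16), (9, -26)) = 43.9659
d((22, 16), (6, 1)) = 21.9317
d((-26, -4), (16, -8)) = 42.19
d((-26, -4), (9, -26)) = 41.3401
d((-26, -4), (6, 1)) = 32.3883
d((16, -8), (9, -26)) = 19.3132
d((16, -8), (6, 1)) = 13.4536
d((9, -26), (6, 1)) = 27.1662

Closest pair: (-2, 1) and (6, 1) with distance 8.0

The closest pair is (-2, 1) and (6, 1) with Euclidean distance 8.0. For 7 points, brute-force pairwise comparison is shown above. For large n, the divide-and-conquer algorithm (sort by x, recurse on halves, check the dividing strip) achieves O(n log n).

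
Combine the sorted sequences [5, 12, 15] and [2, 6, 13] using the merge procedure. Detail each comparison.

Merging process:

Compare 5 vs 2: take 2 from right. Merged: [2]
Compare 5 vs 6: take 5 from left. Merged: [2, 5]
Compare 12 vs 6: take 6 from right. Merged: [2, 5, 6]
Compare 12 vs 13: take 12 from left. Merged: [2, 5, 6, 12]
Compare 15 vs 13: take 13 from right. Merged: [2, 5, 6, 12, 13]
Append remaining from left: [15]. Merged: [2, 5, 6, 12, 13, 15]

Final merged array: [2, 5, 6, 12, 13, 15]
Total comparisons: 5

The merged array is [2, 5, 6, 12, 13, 15], requiring 5 comparisons. The merge step runs in O(n) time where n is the total number of elements.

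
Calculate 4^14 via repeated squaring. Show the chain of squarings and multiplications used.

Computing 4^14 by squaring (build up from 4^1; each line after the first costs one multiplication):

4^1 = 4
4^2 = (4^1)^2 = 4^2 = 16
4^3 = 4 * 4^2 = 4 * 16 = 64
4^6 = (4^3)^2 = 64^2 = 4096
4^7 = 4 * 4^6 = 4 * 4096 = 16384
4^14 = (4^7)^2 = 16384^2 = 268435456

Result: 268435456
Multiplications needed: 5 (5 lines after 4^1)

4^14 = 268435456. Using exponentiation by squaring, this requires 5 multiplications. The key idea: if the exponent is even, square the half-power; if odd, multiply by the base once.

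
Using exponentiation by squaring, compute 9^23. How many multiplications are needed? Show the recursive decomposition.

Computing 9^23 by squaring (build up from 9^1; each line after the first costs one multiplication):

9^1 = 9
9^2 = (9^1)^2 = 9^2 = 81
9^4 = (9^2)^2 = 81^2 = 6561
9^5 = 9 * 9^4 = 9 * 6561 = 59049
9^10 = (9^5)^2 = 59049^2 = 3486784401
9^11 = 9 * 9^10 = 9 * 3486784401 = 31381059609
9^22 = (9^11)^2 = 31381059609^2 = 984770902183611232881
9^23 = 9 * 9^22 = 9 * 984770902183611232881 = 8862938119652501095929

Result: 8862938119652501095929
Multiplications needed: 7 (7 lines after 9^1)

9^23 = 8862938119652501095929. Using exponentiation by squaring, this requires 7 multiplications. The key idea: if the exponent is even, square the half-power; if odd, multiply by the base once.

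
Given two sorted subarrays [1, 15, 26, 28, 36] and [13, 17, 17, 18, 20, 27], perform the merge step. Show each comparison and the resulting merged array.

Merging process:

Compare 1 vs 13: take 1 from left. Merged: [1]
Compare 15 vs 13: take 13 from right. Merged: [1, 13]
Compare 15 vs 17: take 15 from left. Merged: [1, 13, 15]
Compare 26 vs 17: take 17 from right. Merged: [1, 13, 15, 17]
Compare 26 vs 17: take 17 from right. Merged: [1, 13, 15, 17, 17]
Compare 26 vs 18: take 18 from right. Merged: [1, 13, 15, 17, 17, 18]
Compare 26 vs 20: take 20 from right. Merged: [1, 13, 15, 17, 17, 18, 20]
Compare 26 vs 27: take 26 from left. Merged: [1, 13, 15, 17, 17, 18, 20, 26]
Compare 28 vs 27: take 27 from right. Merged: [1, 13, 15, 17, 17, 18, 20, 26, 27]
Append remaining from left: [28, 36]. Merged: [1, 13, 15, 17, 17, 18, 20, 26, 27, 28, 36]

Final merged array: [1, 13, 15, 17, 17, 18, 20, 26, 27, 28, 36]
Total comparisons: 9

The merged array is [1, 13, 15, 17, 17, 18, 20, 26, 27, 28, 36], requiring 9 comparisons. The merge step runs in O(n) time where n is the total number of elements.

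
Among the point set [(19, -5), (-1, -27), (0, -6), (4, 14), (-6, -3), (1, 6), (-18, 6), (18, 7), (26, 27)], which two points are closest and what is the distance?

Computing all pairwise distances among 9 points:

d((19, -5), (-1, -27)) = 29.7321
d((19, -5), (0, -6)) = 19.0263
d((19, -5), (4, 14)) = 24.2074
d((19, -5), (-6, -3)) = 25.0799
d((19, -5), (1, 6)) = 21.095
d((19, -5), (-18, 6)) = 38.6005
d((19, -5), (18, 7)) = 12.0416
d((19, -5), (26, 27)) = 32.7567
d((-1, -27), (0, -6)) = 21.0238
d((-1, -27), (4, 14)) = 41.3038
d((-1, -27), (-6, -3)) = 24.5153
d((-1, -27), (1, 6)) = 33.0606
d((-1, -27), (-18, 6)) = 37.1214
d((-1, -27), (18, 7)) = 38.9487
d((-1, -27), (26, 27)) = 60.3738
d((0, -6), (4, 14)) = 20.3961
d((0, -6), (-6, -3)) = 6.7082 <-- minimum
d((0, -6), (1, 6)) = 12.0416
d((0, -6), (-18, 6)) = 21.6333
d((0, -6), (18, 7)) = 22.2036
d((0, -6), (26, 27)) = 42.0119
d((4, 14), (-6, -3)) = 19.7231
d((4, 14), (1, 6)) = 8.544
d((4, 14), (-18, 6)) = 23.4094
d((4, 14), (18, 7)) = 15.6525
d((4, 14), (26, 27)) = 25.5539
d((-6, -3), (1, 6)) = 11.4018
d((-6, -3), (-18, 6)) = 15.0
d((-6, -3), (18, 7)) = 26.0
d((-6, -3), (26, 27)) = 43.8634
d((1, 6), (-18, 6)) = 19.0
d((1, 6), (18, 7)) = 17.0294
d((1, 6), (26, 27)) = 32.6497
d((-18, 6), (18, 7)) = 36.0139
d((-18, 6), (26, 27)) = 48.7545
d((18, 7), (26, 27)) = 21.5407

Closest pair: (0, -6) and (-6, -3) with distance 6.7082

The closest pair is (0, -6) and (-6, -3) with Euclidean distance 6.7082. For 9 points, brute-force pairwise comparison is shown above. For large n, the divide-and-conquer algorithm (sort by x, recurse on halves, check the dividing strip) achieves O(n log n).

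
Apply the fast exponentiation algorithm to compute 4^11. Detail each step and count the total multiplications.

Computing 4^11 by squaring (build up from 4^1; each line after the first costs one multiplication):

4^1 = 4
4^2 = (4^1)^2 = 4^2 = 16
4^4 = (4^2)^2 = 16^2 = 256
4^5 = 4 * 4^4 = 4 * 256 = 1024
4^10 = (4^5)^2 = 1024^2 = 1048576
4^11 = 4 * 4^10 = 4 * 1048576 = 4194304

Result: 4194304
Multiplications needed: 5 (5 lines after 4^1)

4^11 = 4194304. Using exponentiation by squaring, this requires 5 multiplications. The key idea: if the exponent is even, square the half-power; if odd, multiply by the base once.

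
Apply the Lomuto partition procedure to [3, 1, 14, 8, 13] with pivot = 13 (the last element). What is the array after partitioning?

Lomuto partition with pivot = 13:

Initial array: [3, 1, 14, 8, 13]

arr[0]=3 <= 13: swap with position 0, array becomes [3, 1, 14, 8, 13]
arr[1]=1 <= 13: swap with position 1, array becomes [3, 1, 14, 8, 13]
arr[2]=14 > 13: no swap
arr[3]=8 <= 13: swap with position 2, array becomes [3, 1, 8, 14, 13]

Place pivot at position 3: [3, 1, 8, 13, 14]
Pivot position: 3

After partitioning with pivot 13, the array becomes [3, 1, 8, 13, 14]. The pivot is placed at index 3. All elements to the left of the pivot are <= 13, and all elements to the right are > 13.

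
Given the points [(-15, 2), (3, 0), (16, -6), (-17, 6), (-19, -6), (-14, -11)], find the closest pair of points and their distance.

Computing all pairwise distances among 6 points:

d((-15, 2), (3, 0)) = 18.1108
d((-15, 2), (16, -6)) = 32.0156
d((-15, 2), (-17, 6)) = 4.4721 <-- minimum
d((-15, 2), (-19, -6)) = 8.9443
d((-15, 2), (-14, -11)) = 13.0384
d((3, 0), (16, -6)) = 14.3178
d((3, 0), (-17, 6)) = 20.8806
d((3, 0), (-19, -6)) = 22.8035
d((3, 0), (-14, -11)) = 20.2485
d((16, -6), (-17, 6)) = 35.1141
d((16, -6), (-19, -6)) = 35.0
d((16, -6), (-14, -11)) = 30.4138
d((-17, 6), (-19, -6)) = 12.1655
d((-17, 6), (-14, -11)) = 17.2627
d((-19, -6), (-14, -11)) = 7.0711

Closest pair: (-15, 2) and (-17, 6) with distance 4.4721

The closest pair is (-15, 2) and (-17, 6) with Euclidean distance 4.4721. For 6 points, brute-force pairwise comparison is shown above. For large n, the divide-and-conquer algorithm (sort by x, recurse on halves, check the dividing strip) achieves O(n log n).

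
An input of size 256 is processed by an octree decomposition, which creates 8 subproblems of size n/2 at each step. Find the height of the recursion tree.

For divide and conquer with division factor 2:

Problem sizes at each level:
Level 0: 256
Level 1: 128
Level 2: 64
Level 3: 32
Level 4: 16
Level 5: 8
Level 6: 4
Level 7: 2
Level 8: 1

The root is level 0 and the size-1 base case is level 8 (the tree spans levels 0 through 8, i.e. 9 levels counting the root), so the depth is the number of divisions: log_2(256) = 8

The recursion tree depth is log_2(256) = 8. At each level, the problem size is divided by 2, so it takes 8 divisions to reduce to a base case of size 1. The algorithm makes 8 recursive calls at each level.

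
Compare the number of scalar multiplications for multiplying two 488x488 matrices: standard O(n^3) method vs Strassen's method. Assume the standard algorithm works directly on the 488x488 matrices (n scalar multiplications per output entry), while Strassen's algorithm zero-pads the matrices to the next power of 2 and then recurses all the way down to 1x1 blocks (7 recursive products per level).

Matrix multiplication for 488x488 matrices:

Strassen's algorithm requires power-of-2 dimensions. Pad 488x488 to 512x512 (next power of 2).

Standard algorithm: 488^3 = 116214272 multiplications
Strassen's algorithm: 7^(log2(512)) = 7^9 = 40353607 multiplications
Savings: 116214272 - 40353607 = 75860665 multiplications

Standard: 116214272 multiplications (488^3). Strassen: 40353607 multiplications (7^9, after padding to 512x512). Strassen reduces 8 recursive multiplications to 7 at each level.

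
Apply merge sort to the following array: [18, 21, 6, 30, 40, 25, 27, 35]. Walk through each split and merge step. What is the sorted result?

Merge sort trace:

Split: [18, 21, 6, 30, 40, 25, 27, 35] -> [18, 21, 6, 30] and [40, 25, 27, 35]
  Split: [18, 21, 6, 30] -> [18, 21] and [6, 30]
    Split: [18, 21] -> [18] and [21]
    Merge: [18] + [21] -> [18, 21]
    Split: [6, 30] -> [6] and [30]
    Merge: [6] + [30] -> [6, 30]
  Merge: [18, 21] + [6, 30] -> [6, 18, 21, 30]
  Split: [40, 25, 27, 35] -> [40, 25] and [27, 35]
    Split: [40, 25] -> [40] and [25]
    Merge: [40] + [25] -> [25, 40]
    Split: [27, 35] -> [27] and [35]
    Merge: [27] + [35] -> [27, 35]
  Merge: [25, 40] + [27, 35] -> [25, 27, 35, 40]
Merge: [6, 18, 21, 30] + [25, 27, 35, 40] -> [6, 18, 21, 25, 27, 30, 35, 40]

Final sorted array: [6, 18, 21, 25, 27, 30, 35, 40]

The merge sort proceeds by recursively splitting the array and merging sorted halves.
After all merges, the sorted array is [6, 18, 21, 25, 27, 30, 35, 40].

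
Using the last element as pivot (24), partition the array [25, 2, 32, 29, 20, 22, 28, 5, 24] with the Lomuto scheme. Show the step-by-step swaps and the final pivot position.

Lomuto partition with pivot = 24:

Initial array: [25, 2, 32, 29, 20, 22, 28, 5, 24]

arr[0]=25 > 24: no swap
arr[1]=2 <= 24: swap with position 0, array becomes [2, 25, 32, 29, 20, 22, 28, 5, 24]
arr[2]=32 > 24: no swap
arr[3]=29 > 24: no swap
arr[4]=20 <= 24: swap with position 1, array becomes [2, 20, 32, 29, 25, 22, 28, 5, 24]
arr[5]=22 <= 24: swap with position 2, array becomes [2, 20, 22, 29, 25, 32, 28, 5, 24]
arr[6]=28 > 24: no swap
arr[7]=5 <= 24: swap with position 3, array becomes [2, 20, 22, 5, 25, 32, 28, 29, 24]

Place pivot at position 4: [2, 20, 22, 5, 24, 32, 28, 29, 25]
Pivot position: 4

After partitioning with pivot 24, the array becomes [2, 20, 22, 5, 24, 32, 28, 29, 25]. The pivot is placed at index 4. All elements to the left of the pivot are <= 24, and all elements to the right are > 24.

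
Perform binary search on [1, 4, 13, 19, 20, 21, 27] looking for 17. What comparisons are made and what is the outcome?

Binary search for 17 in [1, 4, 13, 19, 20, 21, 27]:

lo=0, hi=6, mid=3, arr[mid]=19 -> 19 > 17, search left half
lo=0, hi=2, mid=1, arr[mid]=4 -> 4 < 17, search right half
lo=2, hi=2, mid=2, arr[mid]=13 -> 13 < 17, search right half
lo=3 > hi=2, target 17 not found

Binary search determines that 17 is not in the array after 3 comparisons. The search space was exhausted without finding the target.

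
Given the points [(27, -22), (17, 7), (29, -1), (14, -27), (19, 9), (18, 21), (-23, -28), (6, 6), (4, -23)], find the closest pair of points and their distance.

Computing all pairwise distances among 9 points:

d((27, -22), (17, 7)) = 30.6757
d((27, -22), (29, -1)) = 21.095
d((27, -22), (14, -27)) = 13.9284
d((27, -22), (19, 9)) = 32.0156
d((27, -22), (18, 21)) = 43.9318
d((27, -22), (-23, -28)) = 50.3587
d((27, -22), (6, 6)) = 35.0
d((27, -22), (4, -23)) = 23.0217
d((17, 7), (29, -1)) = 14.4222
d((17, 7), (14, -27)) = 34.1321
d((17, 7), (19, 9)) = 2.8284 <-- minimum
d((17, 7), (18, 21)) = 14.0357
d((17, 7), (-23, -28)) = 53.1507
d((17, 7), (6, 6)) = 11.0454
d((17, 7), (4, -23)) = 32.6956
d((29, -1), (14, -27)) = 30.0167
d((29, -1), (19, 9)) = 14.1421
d((29, -1), (18, 21)) = 24.5967
d((29, -1), (-23, -28)) = 58.5918
d((29, -1), (6, 6)) = 24.0416
d((29, -1), (4, -23)) = 33.3017
d((14, -27), (19, 9)) = 36.3456
d((14, -27), (18, 21)) = 48.1664
d((14, -27), (-23, -28)) = 37.0135
d((14, -27), (6, 6)) = 33.9559
d((14, -27), (4, -23)) = 10.7703
d((19, 9), (18, 21)) = 12.0416
d((19, 9), (-23, -28)) = 55.9732
d((19, 9), (6, 6)) = 13.3417
d((19, 9), (4, -23)) = 35.3412
d((18, 21), (-23, -28)) = 63.8905
d((18, 21), (6, 6)) = 19.2094
d((18, 21), (4, -23)) = 46.1736
d((-23, -28), (6, 6)) = 44.6878
d((-23, -28), (4, -23)) = 27.4591
d((6, 6), (4, -23)) = 29.0689

Closest pair: (17, 7) and (19, 9) with distance 2.8284

The closest pair is (17, 7) and (19, 9) with Euclidean distance 2.8284. For 9 points, brute-force pairwise comparison is shown above. For large n, the divide-and-conquer algorithm (sort by x, recurse on halves, check the dividing strip) achieves O(n log n).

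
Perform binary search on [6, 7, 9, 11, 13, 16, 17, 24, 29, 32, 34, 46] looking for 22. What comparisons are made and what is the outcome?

Binary search for 22 in [6, 7, 9, 11, 13, 16, 17, 24, 29, 32, 34, 46]:

lo=0, hi=11, mid=5, arr[mid]=16 -> 16 < 22, search right half
lo=6, hi=11, mid=8, arr[mid]=29 -> 29 > 22, search left half
lo=6, hi=7, mid=6, arr[mid]=17 -> 17 < 22, search right half
lo=7, hi=7, mid=7, arr[mid]=24 -> 24 > 22, search left half
lo=7 > hi=6, target 22 not found

Binary search determines that 22 is not in the array after 4 comparisons. The search space was exhausted without finding the target.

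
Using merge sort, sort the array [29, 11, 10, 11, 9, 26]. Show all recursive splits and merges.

Merge sort trace:

Split: [29, 11, 10, 11, 9, 26] -> [29, 11, 10] and [11, 9, 26]
  Split: [29, 11, 10] -> [29] and [11, 10]
    Split: [11, 10] -> [11] and [10]
    Merge: [11] + [10] -> [10, 11]
  Merge: [29] + [10, 11] -> [10, 11, 29]
  Split: [11, 9, 26] -> [11] and [9, 26]
    Split: [9, 26] -> [9] and [26]
    Merge: [9] + [26] -> [9, 26]
  Merge: [11] + [9, 26] -> [9, 11, 26]
Merge: [10, 11, 29] + [9, 11, 26] -> [9, 10, 11, 11, 26, 29]

Final sorted array: [9, 10, 11, 11, 26, 29]

The merge sort proceeds by recursively splitting the array and merging sorted halves.
After all merges, the sorted array is [9, 10, 11, 11, 26, 29].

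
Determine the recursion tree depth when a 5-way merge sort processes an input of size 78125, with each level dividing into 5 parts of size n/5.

For divide and conquer with division factor 5:

Problem sizes at each level:
Level 0: 78125
Level 1: 15625
Level 2: 3125
Level 3: 625
Level 4: 125
Level 5: 25
Level 6: 5
Level 7: 1

The root is level 0 and the size-1 base case is level 7 (the tree spans levels 0 through 7, i.e. 8 levels counting the root), so the depth is the number of divisions: log_5(78125) = 7

The recursion tree depth is log_5(78125) = 7. At each level, the problem size is divided by 5, so it takes 7 divisions to reduce to a base case of size 1. The algorithm makes 5 recursive calls at each level.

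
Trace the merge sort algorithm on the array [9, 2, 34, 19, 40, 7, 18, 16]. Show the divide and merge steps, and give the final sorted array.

Merge sort trace:

Split: [9, 2, 34, 19, 40, 7, 18, 16] -> [9, 2, 34, 19] and [40, 7, 18, 16]
  Split: [9, 2, 34, 19] -> [9, 2] and [34, 19]
    Split: [9, 2] -> [9] and [2]
    Merge: [9] + [2] -> [2, 9]
    Split: [34, 19] -> [34] and [19]
    Merge: [34] + [19] -> [19, 34]
  Merge: [2, 9] + [19, 34] -> [2, 9, 19, 34]
  Split: [40, 7, 18, 16] -> [40, 7] and [18, 16]
    Split: [40, 7] -> [40] and [7]
    Merge: [40] + [7] -> [7, 40]
    Split: [18, 16] -> [18] and [16]
    Merge: [18] + [16] -> [16, 18]
  Merge: [7, 40] + [16, 18] -> [7, 16, 18, 40]
Merge: [2, 9, 19, 34] + [7, 16, 18, 40] -> [2, 7, 9, 16, 18, 19, 34, 40]

Final sorted array: [2, 7, 9, 16, 18, 19, 34, 40]

The merge sort proceeds by recursively splitting the array and merging sorted halves.
After all merges, the sorted array is [2, 7, 9, 16, 18, 19, 34, 40].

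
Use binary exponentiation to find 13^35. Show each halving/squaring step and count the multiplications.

Computing 13^35 by squaring (build up from 13^1; each line after the first costs one multiplication):

13^1 = 13
13^2 = (13^1)^2 = 13^2 = 169
13^4 = (13^2)^2 = 169^2 = 28561
13^8 = (13^4)^2 = 28561^2 = 815730721
13^16 = (13^8)^2 = 815730721^2 = 665416609183179841
13^17 = 13 * 13^16 = 13 * 665416609183179841 = 8650415919381337933
13^34 = (13^17)^2 = 8650415919381337933^2 = 74829695578286078013428929473144712489
13^35 = 13 * 13^34 = 13 * 74829695578286078013428929473144712489 = 972786042517719014174576083150881262357

Result: 972786042517719014174576083150881262357
Multiplications needed: 7 (7 lines after 13^1)

13^35 = 972786042517719014174576083150881262357. Using exponentiation by squaring, this requires 7 multiplications. The key idea: if the exponent is even, square the half-power; if odd, multiply by the base once.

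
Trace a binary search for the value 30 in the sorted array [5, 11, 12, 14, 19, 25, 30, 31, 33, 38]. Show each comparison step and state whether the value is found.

Binary search for 30 in [5, 11, 12, 14, 19, 25, 30, 31, 33, 38]:

lo=0, hi=9, mid=4, arr[mid]=19 -> 19 < 30, search right half
lo=5, hi=9, mid=7, arr[mid]=31 -> 31 > 30, search left half
lo=5, hi=6, mid=5, arr[mid]=25 -> 25 < 30, search right half
lo=6, hi=6, mid=6, arr[mid]=30 -> Found target at index 6!

Binary search finds 30 at index 6 after 4 comparisons. The search repeatedly halves the search space by comparing with the middle element.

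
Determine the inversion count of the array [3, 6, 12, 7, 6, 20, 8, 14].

Finding inversions in [3, 6, 12, 7, 6, 20, 8, 14]:

(2, 3): arr[2]=12 > arr[3]=7
(2, 4): arr[2]=12 > arr[4]=6
(2, 6): arr[2]=12 > arr[6]=8
(3, 4): arr[3]=7 > arr[4]=6
(5, 6): arr[5]=20 > arr[6]=8
(5, 7): arr[5]=20 > arr[7]=14

Total inversions: 6

The array has 6 inversion(s): (2,3), (2,4), (2,6), (3,4), (5,6), (5,7). Each pair (i,j) satisfies i < j and arr[i] > arr[j].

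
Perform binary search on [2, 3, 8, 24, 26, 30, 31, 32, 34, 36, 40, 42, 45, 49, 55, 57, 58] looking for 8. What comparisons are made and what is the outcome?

Binary search for 8 in [2, 3, 8, 24, 26, 30, 31, 32, 34, 36, 40, 42, 45, 49, 55, 57, 58]:

lo=0, hi=16, mid=8, arr[mid]=34 -> 34 > 8, search left half
lo=0, hi=7, mid=3, arr[mid]=24 -> 24 > 8, search left half
lo=0, hi=2, mid=1, arr[mid]=3 -> 3 < 8, search right half
lo=2, hi=2, mid=2, arr[mid]=8 -> Found target at index 2!

Binary search finds 8 at index 2 after 4 comparisons. The search repeatedly halves the search space by comparing with the middle element.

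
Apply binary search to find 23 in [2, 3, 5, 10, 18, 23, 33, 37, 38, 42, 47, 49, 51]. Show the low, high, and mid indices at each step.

Binary search for 23 in [2, 3, 5, 10, 18, 23, 33, 37, 38, 42, 47, 49, 51]:

lo=0, hi=12, mid=6, arr[mid]=33 -> 33 > 23, search left half
lo=0, hi=5, mid=2, arr[mid]=5 -> 5 < 23, search right half
lo=3, hi=5, mid=4, arr[mid]=18 -> 18 < 23, search right half
lo=5, hi=5, mid=5, arr[mid]=23 -> Found target at index 5!

Binary search finds 23 at index 5 after 4 comparisons. The search repeatedly halves the search space by comparing with the middle element.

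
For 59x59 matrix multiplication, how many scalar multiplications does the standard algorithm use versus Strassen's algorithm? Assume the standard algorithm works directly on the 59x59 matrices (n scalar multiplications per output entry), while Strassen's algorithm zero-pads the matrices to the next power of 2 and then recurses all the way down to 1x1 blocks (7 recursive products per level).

Matrix multiplication for 59x59 matrices:

Strassen's algorithm requires power-of-2 dimensions. Pad 59x59 to 64x64 (next power of 2).

Standard algorithm: 59^3 = 205379 multiplications
Strassen's algorithm: 7^(log2(64)) = 7^6 = 117649 multiplications
Savings: 205379 - 117649 = 87730 multiplications

Standard: 205379 multiplications (59^3). Strassen: 117649 multiplications (7^6, after padding to 64x64). Strassen reduces 8 recursive multiplications to 7 at each level.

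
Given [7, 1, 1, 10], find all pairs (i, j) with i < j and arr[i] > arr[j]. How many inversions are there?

Finding inversions in [7, 1, 1, 10]:

(0, 1): arr[0]=7 > arr[1]=1
(0, 2): arr[0]=7 > arr[2]=1

Total inversions: 2

The array has 2 inversion(s): (0,1), (0,2). Each pair (i,j) satisfies i < j and arr[i] > arr[j].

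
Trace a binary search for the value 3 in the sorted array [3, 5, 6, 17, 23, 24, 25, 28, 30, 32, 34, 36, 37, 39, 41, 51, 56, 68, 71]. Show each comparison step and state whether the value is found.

Binary search for 3 in [3, 5, 6, 17, 23, 24, 25, 28, 30, 32, 34, 36, 37, 39, 41, 51, 56, 68, 71]:

lo=0, hi=18, mid=9, arr[mid]=32 -> 32 > 3, search left half
lo=0, hi=8, mid=4, arr[mid]=23 -> 23 > 3, search left half
lo=0, hi=3, mid=1, arr[mid]=5 -> 5 > 3, search left half
lo=0, hi=0, mid=0, arr[mid]=3 -> Found target at index 0!

Binary search finds 3 at index 0 after 4 comparisons. The search repeatedly halves the search space by comparing with the middle element.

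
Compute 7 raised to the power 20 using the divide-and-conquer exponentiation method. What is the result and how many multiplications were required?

Computing 7^20 by squaring (build up from 7^1; each line after the first costs one multiplication):

7^1 = 7
7^2 = (7^1)^2 = 7^2 = 49
7^4 = (7^2)^2 = 49^2 = 2401
7^5 = 7 * 7^4 = 7 * 2401 = 16807
7^10 = (7^5)^2 = 16807^2 = 282475249
7^20 = (7^10)^2 = 282475249^2 = 79792266297612001

Result: 79792266297612001
Multiplications needed: 5 (5 lines after 7^1)

7^20 = 79792266297612001. Using exponentiation by squaring, this requires 5 multiplications. The key idea: if the exponent is even, square the half-power; if odd, multiply by the base once.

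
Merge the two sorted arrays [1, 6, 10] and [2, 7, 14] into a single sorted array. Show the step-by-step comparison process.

Merging process:

Compare 1 vs 2: take 1 from left. Merged: [1]
Compare 6 vs 2: take 2 from right. Merged: [1, 2]
Compare 6 vs 7: take 6 from left. Merged: [1, 2, 6]
Compare 10 vs 7: take 7 from right. Merged: [1, 2, 6, 7]
Compare 10 vs 14: take 10 from left. Merged: [1, 2, 6, 7, 10]
Append remaining from right: [14]. Merged: [1, 2, 6, 7, 10, 14]

Final merged array: [1, 2, 6, 7, 10, 14]
Total comparisons: 5

The merged array is [1, 2, 6, 7, 10, 14], requiring 5 comparisons. The merge step runs in O(n) time where n is the total number of elements.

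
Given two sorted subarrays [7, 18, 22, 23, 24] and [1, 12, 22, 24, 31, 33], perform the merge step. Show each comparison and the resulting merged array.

Merging process:

Compare 7 vs 1: take 1 from right. Merged: [1]
Compare 7 vs 12: take 7 from left. Merged: [1, 7]
Compare 18 vs 12: take 12 from right. Merged: [1, 7, 12]
Compare 18 vs 22: take 18 from left. Merged: [1, 7, 12, 18]
Compare 22 vs 22: take 22 from left. Merged: [1, 7, 12, 18, 22]
Compare 23 vs 22: take 22 from right. Merged: [1, 7, 12, 18, 22, 22]
Compare 23 vs 24: take 23 from left. Merged: [1, 7, 12, 18, 22, 22, 23]
Compare 24 vs 24: take 24 from left. Merged: [1, 7, 12, 18, 22, 22, 23, 24]
Append remaining from right: [24, 31, 33]. Merged: [1, 7, 12, 18, 22, 22, 23, 24, 24, 31, 33]

Final merged array: [1, 7, 12, 18, 22, 22, 23, 24, 24, 31, 33]
Total comparisons: 8

The merged array is [1, 7, 12, 18, 22, 22, 23, 24, 24, 31, 33], requiring 8 comparisons. The merge step runs in O(n) time where n is the total number of elements.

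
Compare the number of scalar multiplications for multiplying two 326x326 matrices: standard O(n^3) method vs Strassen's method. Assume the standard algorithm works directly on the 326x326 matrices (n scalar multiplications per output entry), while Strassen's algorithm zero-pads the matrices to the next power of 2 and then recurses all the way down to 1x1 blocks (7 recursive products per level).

Matrix multiplication for 326x326 matrices:

Strassen's algorithm requires power-of-2 dimensions. Pad 326x326 to 512x512 (next power of 2).

Standard algorithm: 326^3 = 34645976 multiplications
Strassen's algorithm: 7^(log2(512)) = 7^9 = 40353607 multiplications
Difference: 34645976 - 40353607 = -5707631 (Strassen uses MORE here due to padding overhead — for small or just-over-power-of-2 n, padding can outweigh the per-level savings)

Standard: 34645976 multiplications (326^3). Strassen: 40353607 multiplications (7^9, after padding to 512x512). Strassen reduces 8 recursive multiplications to 7 at each level.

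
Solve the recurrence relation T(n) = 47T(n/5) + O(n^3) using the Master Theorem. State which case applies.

Master Theorem for T(n) = 47T(n/5) + O(n^3):

a = 47, b = 5, c = 3
log_b(a) = log_5(47) = 2.3922

Case 3: c = 3 > log_5(47) = 2.3922
T(n) = O(n^3) = O(n^3)

For T(n) = 47T(n/5) + O(n^3): log_5(47) = 2.3922. This is Case 3 of the Master Theorem (c > log_b(a), work dominated by root), giving O(n^3).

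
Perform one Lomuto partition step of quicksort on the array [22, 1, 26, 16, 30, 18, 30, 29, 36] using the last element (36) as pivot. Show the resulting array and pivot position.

Lomuto partition with pivot = 36:

Initial array: [22, 1, 26, 16, 30, 18, 30, 29, 36]

arr[0]=22 <= 36: swap with position 0, array becomes [22, 1, 26, 16, 30, 18, 30, 29, 36]
arr[1]=1 <= 36: swap with position 1, array becomes [22, 1, 26, 16, 30, 18, 30, 29, 36]
arr[2]=26 <= 36: swap with position 2, array becomes [22, 1, 26, 16, 30, 18, 30, 29, 36]
arr[3]=16 <= 36: swap with position 3, array becomes [22, 1, 26, 16, 30, 18, 30, 29, 36]
arr[4]=30 <= 36: swap with position 4, array becomes [22, 1, 26, 16, 30, 18, 30, 29, 36]
arr[5]=18 <= 36: swap with position 5, array becomes [22, 1, 26, 16, 30, 18, 30, 29, 36]
arr[6]=30 <= 36: swap with position 6, array becomes [22, 1, 26, 16, 30, 18, 30, 29, 36]
arr[7]=29 <= 36: swap with position 7, array becomes [22, 1, 26, 16, 30, 18, 30, 29, 36]

Place pivot at position 8: [22, 1, 26, 16, 30, 18, 30, 29, 36]
Pivot position: 8

After partitioning with pivot 36, the array becomes [22, 1, 26, 16, 30, 18, 30, 29, 36]. The pivot is placed at index 8. All elements to the left of the pivot are <= 36, and all elements to the right are > 36.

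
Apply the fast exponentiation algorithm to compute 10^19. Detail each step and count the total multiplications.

Computing 10^19 by squaring (build up from 10^1; each line after the first costs one multiplication):

10^1 = 10
10^2 = (10^1)^2 = 10^2 = 100
10^4 = (10^2)^2 = 100^2 = 10000
10^8 = (10^4)^2 = 10000^2 = 100000000
10^9 = 10 * 10^8 = 10 * 100000000 = 1000000000
10^18 = (10^9)^2 = 1000000000^2 = 1000000000000000000
10^19 = 10 * 10^18 = 10 * 1000000000000000000 = 10000000000000000000

Result: 10000000000000000000
Multiplications needed: 6 (6 lines after 10^1)

10^19 = 10000000000000000000. Using exponentiation by squaring, this requires 6 multiplications. The key idea: if the exponent is even, square the half-power; if odd, multiply by the base once.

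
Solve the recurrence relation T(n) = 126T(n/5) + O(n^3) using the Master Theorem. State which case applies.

Master Theorem for T(n) = 126T(n/5) + O(n^3):

a = 126, b = 5, c = 3
log_b(a) = log_5(126) = 3.0050

Case 1: c = 3 < log_5(126) = 3.0050
T(n) = O(n^(log_5 126))

For T(n) = 126T(n/5) + O(n^3): log_5(126) = 3.0050. This is Case 1 of the Master Theorem (c < log_b(a), work dominated by leaves), giving O(n^(log_5 126)).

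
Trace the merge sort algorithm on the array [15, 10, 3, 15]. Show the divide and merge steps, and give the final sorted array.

Merge sort trace:

Split: [15, 10, 3, 15] -> [15, 10] and [3, 15]
  Split: [15, 10] -> [15] and [10]
  Merge: [15] + [10] -> [10, 15]
  Split: [3, 15] -> [3] and [15]
  Merge: [3] + [15] -> [3, 15]
Merge: [10, 15] + [3, 15] -> [3, 10, 15, 15]

Final sorted array: [3, 10, 15, 15]

The merge sort proceeds by recursively splitting the array and merging sorted halves.
After all merges, the sorted array is [3, 10, 15, 15].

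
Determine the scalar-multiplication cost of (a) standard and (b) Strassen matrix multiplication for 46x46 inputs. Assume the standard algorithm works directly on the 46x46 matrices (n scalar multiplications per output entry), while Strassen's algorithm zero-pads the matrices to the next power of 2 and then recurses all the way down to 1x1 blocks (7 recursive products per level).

Matrix multiplication for 46x46 matrices:

Strassen's algorithm requires power-of-2 dimensions. Pad 46x46 to 64x64 (next power of 2).

Standard algorithm: 46^3 = 97336 multiplications
Strassen's algorithm: 7^(log2(64)) = 7^6 = 117649 multiplications
Difference: 97336 - 117649 = -20313 (Strassen uses MORE here due to padding overhead — for small or just-over-power-of-2 n, padding can outweigh the per-level savings)

Standard: 97336 multiplications (46^3). Strassen: 117649 multiplications (7^6, after padding to 64x64). Strassen reduces 8 recursive multiplications to 7 at each level.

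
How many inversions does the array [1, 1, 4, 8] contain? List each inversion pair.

Finding inversions in [1, 1, 4, 8]:


Total inversions: 0

The array has 0 inversions. It is already sorted.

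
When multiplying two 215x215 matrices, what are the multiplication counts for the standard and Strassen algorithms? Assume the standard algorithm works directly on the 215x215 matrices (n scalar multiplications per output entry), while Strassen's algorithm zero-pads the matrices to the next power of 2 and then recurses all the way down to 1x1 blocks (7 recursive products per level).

Matrix multiplication for 215x215 matrices:

Strassen's algorithm requires power-of-2 dimensions. Pad 215x215 to 256x256 (next power of 2).

Standard algorithm: 215^3 = 9938375 multiplications
Strassen's algorithm: 7^(log2(256)) = 7^8 = 5764801 multiplications
Savings: 9938375 - 5764801 = 4173574 multiplications

Standard: 9938375 multiplications (215^3). Strassen: 5764801 multiplications (7^8, after padding to 256x256). Strassen reduces 8 recursive multiplications to 7 at each level.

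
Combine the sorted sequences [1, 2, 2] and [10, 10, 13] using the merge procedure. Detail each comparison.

Merging process:

Compare 1 vs 10: take 1 from left. Merged: [1]
Compare 2 vs 10: take 2 from left. Merged: [1, 2]
Compare 2 vs 10: take 2 from left. Merged: [1, 2, 2]
Append remaining from right: [10, 10, 13]. Merged: [1, 2, 2, 10, 10, 13]

Final merged array: [1, 2, 2, 10, 10, 13]
Total comparisons: 3

The merged array is [1, 2, 2, 10, 10, 13], requiring 3 comparisons. The merge step runs in O(n) time where n is the total number of elements.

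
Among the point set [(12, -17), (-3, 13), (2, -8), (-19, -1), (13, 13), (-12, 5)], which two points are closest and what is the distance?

Computing all pairwise distances among 6 points:

d((12, -17), (-3, 13)) = 33.541
d((12, -17), (2, -8)) = 13.4536
d((12, -17), (-19, -1)) = 34.8855
d((12, -17), (13, 13)) = 30.0167
d((12, -17), (-12, 5)) = 32.5576
d((-3, 13), (2, -8)) = 21.587
d((-3, 13), (-19, -1)) = 21.2603
d((-3, 13), (13, 13)) = 16.0
d((-3, 13), (-12, 5)) = 12.0416
d((2, -8), (-19, -1)) = 22.1359
d((2, -8), (13, 13)) = 23.7065
d((2, -8), (-12, 5)) = 19.105
d((-19, -1), (13, 13)) = 34.9285
d((-19, -1), (-12, 5)) = 9.2195 <-- minimum
d((13, 13), (-12, 5)) = 26.2488

Closest pair: (-19, -1) and (-12, 5) with distance 9.2195

The closest pair is (-19, -1) and (-12, 5) with Euclidean distance 9.2195. For 6 points, brute-force pairwise comparison is shown above. For large n, the divide-and-conquer algorithm (sort by x, recurse on halves, check the dividing strip) achieves O(n log n).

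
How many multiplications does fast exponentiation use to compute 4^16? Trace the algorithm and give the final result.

Computing 4^16 by squaring (build up from 4^1; each line after the first costs one multiplication):

4^1 = 4
4^2 = (4^1)^2 = 4^2 = 16
4^4 = (4^2)^2 = 16^2 = 256
4^8 = (4^4)^2 = 256^2 = 65536
4^16 = (4^8)^2 = 65536^2 = 4294967296

Result: 4294967296
Multiplications needed: 4 (4 lines after 4^1)

4^16 = 4294967296. Using exponentiation by squaring, this requires 4 multiplications. The key idea: if the exponent is even, square the half-power; if odd, multiply by the base once.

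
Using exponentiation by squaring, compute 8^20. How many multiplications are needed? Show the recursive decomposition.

Computing 8^20 by squaring (build up from 8^1; each line after the first costs one multiplication):

8^1 = 8
8^2 = (8^1)^2 = 8^2 = 64
8^4 = (8^2)^2 = 64^2 = 4096
8^5 = 8 * 8^4 = 8 * 4096 = 32768
8^10 = (8^5)^2 = 32768^2 = 1073741824
8^20 = (8^10)^2 = 1073741824^2 = 1152921504606846976

Result: 1152921504606846976
Multiplications needed: 5 (5 lines after 8^1)

8^20 = 1152921504606846976. Using exponentiation by squaring, this requires 5 multiplications. The key idea: if the exponent is even, square the half-power; if odd, multiply by the base once.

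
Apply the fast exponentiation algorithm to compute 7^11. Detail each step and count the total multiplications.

Computing 7^11 by squaring (build up from 7^1; each line after the first costs one multiplication):

7^1 = 7
7^2 = (7^1)^2 = 7^2 = 49
7^4 = (7^2)^2 = 49^2 = 2401
7^5 = 7 * 7^4 = 7 * 2401 = 16807
7^10 = (7^5)^2 = 16807^2 = 282475249
7^11 = 7 * 7^10 = 7 * 282475249 = 1977326743

Result: 1977326743
Multiplications needed: 5 (5 lines after 7^1)

7^11 = 1977326743. Using exponentiation by squaring, this requires 5 multiplications. The key idea: if the exponent is even, square the half-power; if odd, multiply by the base once.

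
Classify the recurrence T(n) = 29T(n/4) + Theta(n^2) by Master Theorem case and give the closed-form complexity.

Master Theorem for T(n) = 29T(n/4) + O(n^2):

a = 29, b = 4, c = 2
log_b(a) = log_4(29) = 2.4290

Case 1: c = 2 < log_4(29) = 2.4290
T(n) = O(n^(log_4 29))

For T(n) = 29T(n/4) + O(n^2): log_4(29) = 2.4290. This is Case 1 of the Master Theorem (c < log_b(a), work dominated by leaves), giving O(n^(log_4 29)).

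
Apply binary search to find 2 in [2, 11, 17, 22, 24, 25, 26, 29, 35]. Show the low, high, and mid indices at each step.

Binary search for 2 in [2, 11, 17, 22, 24, 25, 26, 29, 35]:

lo=0, hi=8, mid=4, arr[mid]=24 -> 24 > 2, search left half
lo=0, hi=3, mid=1, arr[mid]=11 -> 11 > 2, search left half
lo=0, hi=0, mid=0, arr[mid]=2 -> Found target at index 0!

Binary search finds 2 at index 0 after 3 comparisons. The search repeatedly halves the search space by comparing with the middle element.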